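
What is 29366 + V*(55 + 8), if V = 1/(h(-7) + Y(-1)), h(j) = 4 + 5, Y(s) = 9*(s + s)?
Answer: 29359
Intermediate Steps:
Y(s) = 18*s (Y(s) = 9*(2*s) = 18*s)
h(j) = 9
V = -1/9 (V = 1/(9 + 18*(-1)) = 1/(9 - 18) = 1/(-9) = -1/9 ≈ -0.11111)
29366 + V*(55 + 8) = 29366 - (55 + 8)/9 = 29366 - 1/9*63 = 29366 - 7 = 29359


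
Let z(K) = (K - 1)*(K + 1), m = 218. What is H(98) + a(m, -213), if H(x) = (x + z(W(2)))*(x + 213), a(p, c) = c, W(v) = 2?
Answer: 31198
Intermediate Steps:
z(K) = (1 + K)*(-1 + K) (z(K) = (-1 + K)*(1 + K) = (1 + K)*(-1 + K))
H(x) = (3 + x)*(213 + x) (H(x) = (x + (-1 + 2**2))*(x + 213) = (x + (-1 + 4))*(213 + x) = (x + 3)*(213 + x) = (3 + x)*(213 + x))
H(98) + a(m, -213) = (639 + 98**2 + 216*98) - 213 = (639 + 9604 + 21168) - 213 = 31411 - 213 = 31198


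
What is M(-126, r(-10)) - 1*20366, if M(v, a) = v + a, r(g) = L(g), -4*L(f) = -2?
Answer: -40983/2 ≈ -20492.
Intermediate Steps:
L(f) = 1/2 (L(f) = -1/4*(-2) = 1/2)
r(g) = 1/2
M(v, a) = a + v
M(-126, r(-10)) - 1*20366 = (1/2 - 126) - 1*20366 = -251/2 - 20366 = -40983/2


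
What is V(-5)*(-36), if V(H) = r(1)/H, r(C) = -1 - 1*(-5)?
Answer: 144/5 ≈ 28.800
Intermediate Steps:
r(C) = 4 (r(C) = -1 + 5 = 4)
V(H) = 4/H
V(-5)*(-36) = (4/(-5))*(-36) = (4*(-1/5))*(-36) = -4/5*(-36) = 144/5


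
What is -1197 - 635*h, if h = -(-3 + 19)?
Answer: 8963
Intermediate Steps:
h = -16 (h = -1*16 = -16)
-1197 - 635*h = -1197 - 635*(-16) = -1197 + 10160 = 8963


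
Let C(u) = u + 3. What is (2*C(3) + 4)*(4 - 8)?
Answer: -64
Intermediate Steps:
C(u) = 3 + u
(2*C(3) + 4)*(4 - 8) = (2*(3 + 3) + 4)*(4 - 8) = (2*6 + 4)*(-4) = (12 + 4)*(-4) = 16*(-4) = -64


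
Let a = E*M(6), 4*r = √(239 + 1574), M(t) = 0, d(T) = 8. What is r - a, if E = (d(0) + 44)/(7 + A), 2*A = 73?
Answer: 7*√37/4 ≈ 10.645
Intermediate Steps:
A = 73/2 (A = (½)*73 = 73/2 ≈ 36.500)
r = 7*√37/4 (r = √(239 + 1574)/4 = √1813/4 = (7*√37)/4 = 7*√37/4 ≈ 10.645)
E = 104/87 (E = (8 + 44)/(7 + 73/2) = 52/(87/2) = 52*(2/87) = 104/87 ≈ 1.1954)
a = 0 (a = (104/87)*0 = 0)
r - a = 7*√37/4 - 1*0 = 7*√37/4 + 0 = 7*√37/4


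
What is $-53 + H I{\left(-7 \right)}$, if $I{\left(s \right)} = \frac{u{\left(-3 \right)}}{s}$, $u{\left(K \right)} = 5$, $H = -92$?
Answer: $\frac{89}{7} \approx 12.714$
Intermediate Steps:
$I{\left(s \right)} = \frac{5}{s}$
$-53 + H I{\left(-7 \right)} = -53 - 92 \frac{5}{-7} = -53 - 92 \cdot 5 \left(- \frac{1}{7}\right) = -53 - - \frac{460}{7} = -53 + \frac{460}{7} = \frac{89}{7}$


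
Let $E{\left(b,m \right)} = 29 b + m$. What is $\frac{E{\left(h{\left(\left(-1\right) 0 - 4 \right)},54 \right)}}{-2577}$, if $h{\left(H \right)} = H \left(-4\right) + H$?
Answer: $- \frac{134}{859} \approx -0.156$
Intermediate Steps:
$h{\left(H \right)} = - 3 H$ ($h{\left(H \right)} = - 4 H + H = - 3 H$)
$E{\left(b,m \right)} = m + 29 b$
$\frac{E{\left(h{\left(\left(-1\right) 0 - 4 \right)},54 \right)}}{-2577} = \frac{54 + 29 \left(- 3 \left(\left(-1\right) 0 - 4\right)\right)}{-2577} = \left(54 + 29 \left(- 3 \left(0 - 4\right)\right)\right) \left(- \frac{1}{2577}\right) = \left(54 + 29 \left(\left(-3\right) \left(-4\right)\right)\right) \left(- \frac{1}{2577}\right) = \left(54 + 29 \cdot 12\right) \left(- \frac{1}{2577}\right) = \left(54 + 348\right) \left(- \frac{1}{2577}\right) = 402 \left(- \frac{1}{2577}\right) = - \frac{134}{859}$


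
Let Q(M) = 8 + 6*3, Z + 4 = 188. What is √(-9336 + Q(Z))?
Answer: 7*I*√190 ≈ 96.488*I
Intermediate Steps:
Z = 184 (Z = -4 + 188 = 184)
Q(M) = 26 (Q(M) = 8 + 18 = 26)
√(-9336 + Q(Z)) = √(-9336 + 26) = √(-9310) = 7*I*√190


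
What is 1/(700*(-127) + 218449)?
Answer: 1/129549 ≈ 7.7191e-6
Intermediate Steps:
1/(700*(-127) + 218449) = 1/(-88900 + 218449) = 1/129549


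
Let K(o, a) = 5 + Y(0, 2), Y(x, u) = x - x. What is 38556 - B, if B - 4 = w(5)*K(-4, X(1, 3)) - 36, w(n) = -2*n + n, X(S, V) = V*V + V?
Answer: 38613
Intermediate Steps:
X(S, V) = V + V² (X(S, V) = V² + V = V + V²)
Y(x, u) = 0
w(n) = -n
K(o, a) = 5 (K(o, a) = 5 + 0 = 5)
B = -57 (B = 4 + (-1*5*5 - 36) = 4 + (-5*5 - 36) = 4 + (-25 - 36) = 4 - 61 = -57)
38556 - B = 38556 - 1*(-57) = 38556 + 57 = 38613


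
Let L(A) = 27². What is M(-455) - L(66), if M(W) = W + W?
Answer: -1639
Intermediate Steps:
M(W) = 2*W
L(A) = 729
M(-455) - L(66) = 2*(-455) - 1*729 = -910 - 729 = -1639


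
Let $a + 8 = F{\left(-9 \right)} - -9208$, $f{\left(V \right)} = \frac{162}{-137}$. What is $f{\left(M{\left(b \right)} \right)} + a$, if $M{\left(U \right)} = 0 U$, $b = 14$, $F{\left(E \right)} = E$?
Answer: $\frac{1259005}{137} \approx 9189.8$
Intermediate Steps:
$M{\left(U \right)} = 0$
$f{\left(V \right)} = - \frac{162}{137}$ ($f{\left(V \right)} = 162 \left(- \frac{1}{137}\right) = - \frac{162}{137}$)
$a = 9191$ ($a = -8 - -9199 = -8 + \left(-9 + 9208\right) = -8 + 9199 = 9191$)
$f{\left(M{\left(b \right)} \right)} + a = - \frac{162}{137} + 9191 = \frac{1259005}{137}$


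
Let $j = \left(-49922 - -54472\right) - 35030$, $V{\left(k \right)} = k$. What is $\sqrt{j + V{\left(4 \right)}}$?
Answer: $2 i \sqrt{7619} \approx 174.57 i$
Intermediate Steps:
$j = -30480$ ($j = \left(-49922 + 54472\right) - 35030 = 4550 - 35030 = -30480$)
$\sqrt{j + V{\left(4 \right)}} = \sqrt{-30480 + 4} = \sqrt{-30476} = 2 i \sqrt{7619}$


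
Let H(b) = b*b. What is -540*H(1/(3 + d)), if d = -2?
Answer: -540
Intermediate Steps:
H(b) = b²
-540*H(1/(3 + d)) = -540/(3 - 2)² = -540*(1/1)² = -540*1² = -540*1 = -540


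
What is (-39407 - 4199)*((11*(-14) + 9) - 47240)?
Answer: 2066270310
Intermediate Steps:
(-39407 - 4199)*((11*(-14) + 9) - 47240) = -43606*((-154 + 9) - 47240) = -43606*(-145 - 47240) = -43606*(-47385) = 2066270310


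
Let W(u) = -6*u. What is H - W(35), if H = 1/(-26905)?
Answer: 5650049/26905 ≈ 210.00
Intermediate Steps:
H = -1/26905 ≈ -3.7168e-5
H - W(35) = -1/26905 - (-6)*35 = -1/26905 - 1*(-210) = -1/26905 + 210 = 5650049/26905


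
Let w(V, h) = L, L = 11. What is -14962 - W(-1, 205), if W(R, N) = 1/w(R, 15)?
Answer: -164583/11 ≈ -14962.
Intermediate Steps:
w(V, h) = 11
W(R, N) = 1/11
-14962 - W(-1, 205) = -14962 - 1*1/11 = -14962 - 1/11 = -164583/11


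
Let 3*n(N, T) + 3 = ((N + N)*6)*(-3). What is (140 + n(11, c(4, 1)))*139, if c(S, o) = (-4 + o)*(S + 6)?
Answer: 973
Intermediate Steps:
c(S, o) = (-4 + o)*(6 + S)
n(N, T) = -1 - 12*N (n(N, T) = -1 + (((N + N)*6)*(-3))/3 = -1 + (((2*N)*6)*(-3))/3 = -1 + ((12*N)*(-3))/3 = -1 + (-36*N)/3 = -1 - 12*N)
(140 + n(11, c(4, 1)))*139 = (140 + (-1 - 12*11))*139 = (140 + (-1 - 132))*139 = (140 - 133)*139 = 7*139 = 973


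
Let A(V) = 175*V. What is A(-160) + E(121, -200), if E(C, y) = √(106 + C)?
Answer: -28000 + √227 ≈ -27985.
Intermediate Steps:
A(-160) + E(121, -200) = 175*(-160) + √(106 + 121) = -28000 + √227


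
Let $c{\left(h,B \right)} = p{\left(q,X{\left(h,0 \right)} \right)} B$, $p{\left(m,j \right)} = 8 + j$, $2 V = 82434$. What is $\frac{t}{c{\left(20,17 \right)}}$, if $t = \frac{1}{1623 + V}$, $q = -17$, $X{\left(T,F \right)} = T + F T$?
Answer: $\frac{1}{20391840} \approx 4.9039 \cdot 10^{-8}$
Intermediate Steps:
$V = 41217$ ($V = \frac{1}{2} \cdot 82434 = 41217$)
$c{\left(h,B \right)} = B \left(8 + h\right)$ ($c{\left(h,B \right)} = \left(8 + h \left(1 + 0\right)\right) B = \left(8 + h 1\right) B = \left(8 + h\right) B = B \left(8 + h\right)$)
$t = \frac{1}{42840}$ ($t = \frac{1}{1623 + 41217} = \frac{1}{42840} \approx 2.3343 \cdot 10^{-5}$)
$\frac{t}{c{\left(20,17 \right)}} = \frac{1}{42840 \cdot 17 \left(8 + 20\right)} = \frac{1}{42840 \cdot 17 \cdot 28} = \frac{1}{42840 \cdot 476} = \frac{1}{42840} \cdot \frac{1}{476} = \frac{1}{20391840}$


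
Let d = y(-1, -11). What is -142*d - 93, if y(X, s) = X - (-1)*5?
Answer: -661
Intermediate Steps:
y(X, s) = 5 + X (y(X, s) = X - 1*(-5) = X + 5 = 5 + X)
d = 4 (d = 5 - 1 = 4)
-142*d - 93 = -142*4 - 93 = -568 - 93 = -661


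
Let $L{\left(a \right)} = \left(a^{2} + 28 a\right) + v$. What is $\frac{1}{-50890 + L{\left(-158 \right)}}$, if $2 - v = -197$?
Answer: $- \frac{1}{30151} \approx -3.3166 \cdot 10^{-5}$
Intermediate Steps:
$v = 199$ ($v = 2 - -197 = 2 + 197 = 199$)
$L{\left(a \right)} = 199 + a^{2} + 28 a$ ($L{\left(a \right)} = \left(a^{2} + 28 a\right) + 199 = 199 + a^{2} + 28 a$)
$\frac{1}{-50890 + L{\left(-158 \right)}} = \frac{1}{-50890 + \left(199 + \left(-158\right)^{2} + 28 \left(-158\right)\right)} = \frac{1}{-50890 + \left(199 + 24964 - 4424\right)} = \frac{1}{-50890 + 20739} = \frac{1}{-30151} = - \frac{1}{30151}$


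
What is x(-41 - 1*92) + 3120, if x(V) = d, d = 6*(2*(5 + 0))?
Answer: 3180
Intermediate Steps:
d = 60 (d = 6*(2*5) = 6*10 = 60)
x(V) = 60
x(-41 - 1*92) + 3120 = 60 + 3120 = 3180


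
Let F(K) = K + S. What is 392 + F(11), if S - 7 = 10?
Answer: 420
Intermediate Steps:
S = 17 (S = 7 + 10 = 17)
F(K) = 17 + K (F(K) = K + 17 = 17 + K)
392 + F(11) = 392 + (17 + 11) = 392 + 28 = 420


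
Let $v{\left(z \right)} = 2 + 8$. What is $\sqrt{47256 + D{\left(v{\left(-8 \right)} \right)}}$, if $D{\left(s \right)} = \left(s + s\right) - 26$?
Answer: $15 \sqrt{210} \approx 217.37$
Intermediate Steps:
$v{\left(z \right)} = 10$
$D{\left(s \right)} = -26 + 2 s$ ($D{\left(s \right)} = 2 s - 26 = -26 + 2 s$)
$\sqrt{47256 + D{\left(v{\left(-8 \right)} \right)}} = \sqrt{47256 + \left(-26 + 2 \cdot 10\right)} = \sqrt{47256 + \left(-26 + 20\right)} = \sqrt{47256 - 6} = \sqrt{47250} = 15 \sqrt{210}$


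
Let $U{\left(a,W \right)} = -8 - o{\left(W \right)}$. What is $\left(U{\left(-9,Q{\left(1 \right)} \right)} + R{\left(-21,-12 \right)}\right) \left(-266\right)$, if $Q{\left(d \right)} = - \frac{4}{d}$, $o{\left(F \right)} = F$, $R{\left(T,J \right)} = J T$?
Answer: $-65968$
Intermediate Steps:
$U{\left(a,W \right)} = -8 - W$
$\left(U{\left(-9,Q{\left(1 \right)} \right)} + R{\left(-21,-12 \right)}\right) \left(-266\right) = \left(\left(-8 - - \frac{4}{1}\right) - -252\right) \left(-266\right) = \left(\left(-8 - \left(-4\right) 1\right) + 252\right) \left(-266\right) = \left(\left(-8 - -4\right) + 252\right) \left(-266\right) = \left(\left(-8 + 4\right) + 252\right) \left(-266\right) = \left(-4 + 252\right) \left(-266\right) = 248 \left(-266\right) = -65968$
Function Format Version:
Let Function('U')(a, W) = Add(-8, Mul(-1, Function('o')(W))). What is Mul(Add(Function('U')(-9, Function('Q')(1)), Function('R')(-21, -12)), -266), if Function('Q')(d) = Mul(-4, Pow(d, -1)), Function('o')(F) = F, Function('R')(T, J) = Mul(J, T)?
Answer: -65968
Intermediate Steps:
Function('U')(a, W) = Add(-8, Mul(-1, W))
Mul(Add(Function('U')(-9, Function('Q')(1)), Function('R')(-21, -12)), -266) = Mul(Add(Add(-8, Mul(-1, Mul(-4, Pow(1, -1)))), Mul(-12, -21)), -266) = Mul(Add(Add(-8, Mul(-1, Mul(-4, 1))), 252), -266) = Mul(Add(Add(-8, Mul(-1, -4)), 252), -266) = Mul(Add(Add(-8, 4), 252), -266) = Mul(Add(-4, 252), -266) = Mul(248, -266) = -65968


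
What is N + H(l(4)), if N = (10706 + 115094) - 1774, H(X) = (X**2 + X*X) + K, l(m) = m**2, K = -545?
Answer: 123993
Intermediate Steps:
H(X) = -545 + 2*X**2 (H(X) = (X**2 + X*X) - 545 = (X**2 + X**2) - 545 = 2*X**2 - 545 = -545 + 2*X**2)
N = 124026 (N = 125800 - 1774 = 124026)
N + H(l(4)) = 124026 + (-545 + 2*(4**2)**2) = 124026 + (-545 + 2*16**2) = 124026 + (-545 + 2*256) = 124026 + (-545 + 512) = 124026 - 33 = 123993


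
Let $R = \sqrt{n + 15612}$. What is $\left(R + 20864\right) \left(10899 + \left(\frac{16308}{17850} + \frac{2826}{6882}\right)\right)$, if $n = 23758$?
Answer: $\frac{776045846809344}{3412325} + \frac{37195448946 \sqrt{39370}}{3412325} \approx 2.2959 \cdot 10^{8}$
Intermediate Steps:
$R = \sqrt{39370}$ ($R = \sqrt{23758 + 15612} = \sqrt{39370} \approx 198.42$)
$\left(R + 20864\right) \left(10899 + \left(\frac{16308}{17850} + \frac{2826}{6882}\right)\right) = \left(\sqrt{39370} + 20864\right) \left(10899 + \left(\frac{16308}{17850} + \frac{2826}{6882}\right)\right) = \left(20864 + \sqrt{39370}\right) \left(10899 + \left(16308 \cdot \frac{1}{17850} + 2826 \cdot \frac{1}{6882}\right)\right) = \left(20864 + \sqrt{39370}\right) \left(10899 + \left(\frac{2718}{2975} + \frac{471}{1147}\right)\right) = \left(20864 + \sqrt{39370}\right) \left(10899 + \frac{4518771}{3412325}\right) = \left(20864 + \sqrt{39370}\right) \frac{37195448946}{3412325} = \frac{776045846809344}{3412325} + \frac{37195448946 \sqrt{39370}}{3412325}$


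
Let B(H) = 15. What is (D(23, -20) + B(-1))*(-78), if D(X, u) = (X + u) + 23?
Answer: -3198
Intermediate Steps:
D(X, u) = 23 + X + u
(D(23, -20) + B(-1))*(-78) = ((23 + 23 - 20) + 15)*(-78) = (26 + 15)*(-78) = 41*(-78) = -3198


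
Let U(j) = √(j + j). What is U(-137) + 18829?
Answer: 18829 + I*√274 ≈ 18829.0 + 16.553*I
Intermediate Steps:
U(j) = √2*√j (U(j) = √(2*j) = √2*√j)
U(-137) + 18829 = √2*√(-137) + 18829 = √2*(I*√137) + 18829 = I*√274 + 18829 = 18829 + I*√274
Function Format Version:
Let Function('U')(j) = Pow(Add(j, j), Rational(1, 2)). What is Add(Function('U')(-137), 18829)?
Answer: Add(18829, Mul(I, Pow(274, Rational(1, 2)))) ≈ Add(18829., Mul(16.553, I))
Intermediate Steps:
Function('U')(j) = Mul(Pow(2, Rational(1, 2)), Pow(j, Rational(1, 2))) (Function('U')(j) = Pow(Mul(2, j), Rational(1, 2)) = Mul(Pow(2, Rational(1, 2)), Pow(j, Rational(1, 2))))
Add(Function('U')(-137), 18829) = Add(Mul(Pow(2, Rational(1, 2)), Pow(-137, Rational(1, 2))), 18829) = Add(Mul(Pow(2, Rational(1, 2)), Mul(I, Pow(137, Rational(1, 2)))), 18829) = Add(Mul(I, Pow(274, Rational(1, 2))), 18829) = Add(18829, Mul(I, Pow(274, Rational(1, 2))))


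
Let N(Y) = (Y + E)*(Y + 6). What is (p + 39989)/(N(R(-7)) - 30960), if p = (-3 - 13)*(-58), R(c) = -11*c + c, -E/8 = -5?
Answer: -40917/22600 ≈ -1.8105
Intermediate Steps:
E = 40 (E = -8*(-5) = 40)
R(c) = -10*c
p = 928 (p = -16*(-58) = 928)
N(Y) = (6 + Y)*(40 + Y) (N(Y) = (Y + 40)*(Y + 6) = (40 + Y)*(6 + Y) = (6 + Y)*(40 + Y))
(p + 39989)/(N(R(-7)) - 30960) = (928 + 39989)/((240 + (-10*(-7))² + 46*(-10*(-7))) - 30960) = 40917/((240 + 70² + 46*70) - 30960) = 40917/((240 + 4900 + 3220) - 30960) = 40917/(8360 - 30960) = 40917/(-22600) = 40917*(-1/22600) = -40917/22600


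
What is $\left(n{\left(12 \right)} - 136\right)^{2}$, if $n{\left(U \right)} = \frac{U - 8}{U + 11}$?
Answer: $\frac{9759376}{529} \approx 18449.0$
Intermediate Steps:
$n{\left(U \right)} = \frac{-8 + U}{11 + U}$
$\left(n{\left(12 \right)} - 136\right)^{2} = \left(\frac{-8 + 12}{11 + 12} - 136\right)^{2} = \left(\frac{1}{23} \cdot 4 - 136\right)^{2} = \left(\frac{4}{23} - 136\right)^{2} = \left(- \frac{3124}{23}\right)^{2} = \frac{9759376}{529}$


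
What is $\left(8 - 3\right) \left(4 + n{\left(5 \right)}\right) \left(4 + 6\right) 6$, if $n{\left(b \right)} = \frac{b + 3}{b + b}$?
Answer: $1440$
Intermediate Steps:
$n{\left(b \right)} = \frac{3 + b}{2 b}$
$\left(8 - 3\right) \left(4 + n{\left(5 \right)}\right) \left(4 + 6\right) 6 = \left(8 - 3\right) \left(4 + \frac{3 + 5}{2 \cdot 5}\right) \left(4 + 6\right) 6 = \left(8 - 3\right) \left(4 + \frac{1}{2} \cdot \frac{1}{5} \cdot 8\right) 10 \cdot 6 = 5 \left(4 + \frac{4}{5}\right) 60 = 5 \cdot \frac{24}{5} \cdot 60 = 5 \cdot 288 = 1440$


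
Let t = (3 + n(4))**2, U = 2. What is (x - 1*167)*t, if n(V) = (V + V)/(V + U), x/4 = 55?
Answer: 8957/9 ≈ 995.22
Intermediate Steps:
x = 220 (x = 4*55 = 220)
n(V) = 2*V/(2 + V) (n(V) = (V + V)/(V + 2) = (2*V)/(2 + V) = 2*V/(2 + V))
t = 169/9 (t = (3 + 2*4/(2 + 4))**2 = (3 + 2*4/6)**2 = (3 + 2*4*(1/6))**2 = (3 + 4/3)**2 = (13/3)**2 = 169/9 ≈ 18.778)
(x - 1*167)*t = (220 - 1*167)*(169/9) = (220 - 167)*(169/9) = 53*(169/9) = 8957/9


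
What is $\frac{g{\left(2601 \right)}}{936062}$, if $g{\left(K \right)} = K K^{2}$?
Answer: $\frac{17596287801}{936062} \approx 18798.0$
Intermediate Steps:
$g{\left(K \right)} = K^{3}$
$\frac{g{\left(2601 \right)}}{936062} = \frac{2601^{3}}{936062} = 17596287801 \cdot \frac{1}{936062} = \frac{17596287801}{936062}$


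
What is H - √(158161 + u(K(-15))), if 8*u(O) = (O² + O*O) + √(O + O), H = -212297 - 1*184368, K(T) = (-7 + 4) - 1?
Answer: -396665 - √(632660 + I*√2)/2 ≈ -3.9706e+5 - 0.0004445*I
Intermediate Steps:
K(T) = -4 (K(T) = -3 - 1 = -4)
H = -396665 (H = -212297 - 184368 = -396665)
u(O) = O²/4 + √2*√O/8 (u(O) = ((O² + O*O) + √(O + O))/8 = ((O² + O²) + √(2*O))/8 = (2*O² + √2*√O)/8 = O²/4 + √2*√O/8)
H - √(158161 + u(K(-15))) = -396665 - √(158161 + ((¼)*(-4)² + √2*√(-4)/8)) = -396665 - √(158161 + ((¼)*16 + √2*(2*I)/8)) = -396665 - √(158161 + (4 + I*√2/4)) = -396665 - √(158165 + I*√2/4)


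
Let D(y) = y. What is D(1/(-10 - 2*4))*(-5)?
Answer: 5/18 ≈ 0.27778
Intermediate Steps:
D(1/(-10 - 2*4))*(-5) = -5/(-10 - 2*4) = -5/(-10 - 8) = -5/(-18) = -1/18*(-5) = 5/18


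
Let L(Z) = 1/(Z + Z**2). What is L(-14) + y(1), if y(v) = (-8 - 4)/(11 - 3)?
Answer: -136/91 ≈ -1.4945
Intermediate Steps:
y(v) = -3/2 (y(v) = -12/8 = -12*1/8 = -3/2)
L(-14) + y(1) = 1/((-14)*(1 - 14)) - 3/2 = -1/14/(-13) - 3/2 = -1/14*(-1/13) - 3/2 = 1/182 - 3/2 = -136/91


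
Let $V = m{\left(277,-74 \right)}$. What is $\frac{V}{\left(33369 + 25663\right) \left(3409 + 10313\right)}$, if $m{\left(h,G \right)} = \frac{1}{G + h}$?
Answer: $\frac{1}{164437532112} \approx 6.0813 \cdot 10^{-12}$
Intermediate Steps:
$V = \frac{1}{203}$ ($V = \frac{1}{-74 + 277} = \frac{1}{203} \approx 0.0049261$)
$\frac{V}{\left(33369 + 25663\right) \left(3409 + 10313\right)} = \frac{1}{203 \left(33369 + 25663\right) \left(3409 + 10313\right)} = \frac{1}{203 \cdot 59032 \cdot 13722} = \frac{1}{203 \cdot 810037104} = \frac{1}{203} \cdot \frac{1}{810037104} = \frac{1}{164437532112}$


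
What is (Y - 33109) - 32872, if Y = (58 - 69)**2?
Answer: -65860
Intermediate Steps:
Y = 121 (Y = (-11)**2 = 121)
(Y - 33109) - 32872 = (121 - 33109) - 32872 = -32988 - 32872 = -65860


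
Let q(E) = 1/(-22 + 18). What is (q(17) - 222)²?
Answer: 790321/16 ≈ 49395.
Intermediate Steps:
q(E) = -¼ (q(E) = 1/(-4) = -¼)
(q(17) - 222)² = (-¼ - 222)² = (-889/4)² = 790321/16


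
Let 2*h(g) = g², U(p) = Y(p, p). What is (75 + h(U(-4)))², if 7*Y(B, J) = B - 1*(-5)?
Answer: 54037201/9604 ≈ 5626.5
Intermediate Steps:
Y(B, J) = 5/7 + B/7 (Y(B, J) = (B - 1*(-5))/7 = (B + 5)/7 = (5 + B)/7 = 5/7 + B/7)
U(p) = 5/7 + p/7
h(g) = g²/2
(75 + h(U(-4)))² = (75 + (5/7 + (⅐)*(-4))²/2)² = (75 + (5/7 - 4/7)²/2)² = (75 + (⅐)²/2)² = (75 + (½)*(1/49))² = (75 + 1/98)² = (7351/98)² = 54037201/9604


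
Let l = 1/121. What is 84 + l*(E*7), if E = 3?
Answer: 10185/121 ≈ 84.174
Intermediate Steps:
l = 1/121 ≈ 0.0082645
84 + l*(E*7) = 84 + (3*7)/121 = 84 + (1/121)*21 = 84 + 21/121 = 10185/121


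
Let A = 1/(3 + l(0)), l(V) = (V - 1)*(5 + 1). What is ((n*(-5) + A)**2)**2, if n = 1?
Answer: 65536/81 ≈ 809.09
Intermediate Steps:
l(V) = -6 + 6*V (l(V) = (-1 + V)*6 = -6 + 6*V)
A = -1/3 (A = 1/(3 + (-6 + 6*0)) = 1/(3 + (-6 + 0)) = 1/(3 - 6) = 1/(-3) = -1/3 ≈ -0.33333)
((n*(-5) + A)**2)**2 = ((1*(-5) - 1/3)**2)**2 = ((-5 - 1/3)**2)**2 = ((-16/3)**2)**2 = (256/9)**2 = 65536/81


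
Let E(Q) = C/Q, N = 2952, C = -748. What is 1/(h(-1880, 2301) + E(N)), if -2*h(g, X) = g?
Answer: 738/693533 ≈ 0.0010641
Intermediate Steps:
h(g, X) = -g/2
E(Q) = -748/Q
1/(h(-1880, 2301) + E(N)) = 1/(-½*(-1880) - 748/2952) = 1/(940 - 748*1/2952) = 1/(940 - 187/738) = 1/(693533/738) = 738/693533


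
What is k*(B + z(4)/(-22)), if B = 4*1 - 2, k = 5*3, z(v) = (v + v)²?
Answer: -150/11 ≈ -13.636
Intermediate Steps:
z(v) = 4*v² (z(v) = (2*v)² = 4*v²)
k = 15
B = 2 (B = 4 - 2 = 2)
k*(B + z(4)/(-22)) = 15*(2 + (4*4²)/(-22)) = 15*(2 + (4*16)*(-1/22)) = 15*(2 + 64*(-1/22)) = 15*(2 - 32/11) = 15*(-10/11) = -150/11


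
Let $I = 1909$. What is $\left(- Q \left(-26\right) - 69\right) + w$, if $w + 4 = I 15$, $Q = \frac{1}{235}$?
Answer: $\frac{6712096}{235} \approx 28562.0$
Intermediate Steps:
$Q = \frac{1}{235} \approx 0.0042553$
$w = 28631$ ($w = -4 + 1909 \cdot 15 = -4 + 28635 = 28631$)
$\left(- Q \left(-26\right) - 69\right) + w = \left(\left(-1\right) \frac{1}{235} \left(-26\right) - 69\right) + 28631 = \left(\left(- \frac{1}{235}\right) \left(-26\right) - 69\right) + 28631 = \left(\frac{26}{235} - 69\right) + 28631 = - \frac{16189}{235} + 28631 = \frac{6712096}{235}$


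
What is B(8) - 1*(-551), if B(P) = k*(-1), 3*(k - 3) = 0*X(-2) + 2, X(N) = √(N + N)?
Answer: 1642/3 ≈ 547.33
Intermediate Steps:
X(N) = √2*√N (X(N) = √(2*N) = √2*√N)
k = 11/3 (k = 3 + (0*(√2*√(-2)) + 2)/3 = 3 + (0*(√2*(I*√2)) + 2)/3 = 3 + (0*(2*I) + 2)/3 = 3 + (0 + 2)/3 = 3 + (⅓)*2 = 3 + ⅔ = 11/3 ≈ 3.6667)
B(P) = -11/3 (B(P) = (11/3)*(-1) = -11/3)
B(8) - 1*(-551) = -11/3 - 1*(-551) = -11/3 + 551 = 1642/3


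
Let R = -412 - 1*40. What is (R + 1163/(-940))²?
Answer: 181512637849/883600 ≈ 2.0542e+5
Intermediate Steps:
R = -452 (R = -412 - 40 = -452)
(R + 1163/(-940))² = (-452 + 1163/(-940))² = (-452 + 1163*(-1/940))² = (-452 - 1163/940)² = (-426043/940)² = 181512637849/883600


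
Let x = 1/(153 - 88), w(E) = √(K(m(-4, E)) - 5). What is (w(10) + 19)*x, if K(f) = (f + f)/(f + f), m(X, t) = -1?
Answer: 19/65 + 2*I/65 ≈ 0.29231 + 0.030769*I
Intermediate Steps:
K(f) = 1 (K(f) = (2*f)/((2*f)) = (2*f)*(1/(2*f)) = 1)
w(E) = 2*I (w(E) = √(1 - 5) = √(-4) = 2*I)
x = 1/65 ≈ 0.015385
(w(10) + 19)*x = (2*I + 19)*(1/65) = (19 + 2*I)*(1/65) = 19/65 + 2*I/65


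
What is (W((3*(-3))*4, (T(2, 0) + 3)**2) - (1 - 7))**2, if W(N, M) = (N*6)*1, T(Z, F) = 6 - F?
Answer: 44100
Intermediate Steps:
W(N, M) = 6*N (W(N, M) = (6*N)*1 = 6*N)
(W((3*(-3))*4, (T(2, 0) + 3)**2) - (1 - 7))**2 = (6*((3*(-3))*4) - (1 - 7))**2 = (6*(-9*4) - 1*(-6))**2 = (6*(-36) + 6)**2 = (-216 + 6)**2 = (-210)**2 = 44100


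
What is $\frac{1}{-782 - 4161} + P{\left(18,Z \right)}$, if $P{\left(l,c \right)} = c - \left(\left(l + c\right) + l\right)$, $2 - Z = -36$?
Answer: $- \frac{177949}{4943} \approx -36.0$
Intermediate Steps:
$Z = 38$ ($Z = 2 - -36 = 2 + 36 = 38$)
$P{\left(l,c \right)} = - 2 l$ ($P{\left(l,c \right)} = c - \left(\left(c + l\right) + l\right) = c - \left(c + 2 l\right) = - 2 l$)
$\frac{1}{-782 - 4161} + P{\left(18,Z \right)} = \frac{1}{-782 - 4161} - 36 = \frac{1}{-4943} - 36 = - \frac{1}{4943} - 36 = - \frac{177949}{4943}$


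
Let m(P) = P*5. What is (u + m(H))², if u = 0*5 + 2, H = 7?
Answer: 1369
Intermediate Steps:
m(P) = 5*P
u = 2 (u = 0 + 2 = 2)
(u + m(H))² = (2 + 5*7)² = (2 + 35)² = 37² = 1369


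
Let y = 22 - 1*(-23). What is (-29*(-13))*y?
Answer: 16965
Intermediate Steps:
y = 45 (y = 22 + 23 = 45)
(-29*(-13))*y = -29*(-13)*45 = 377*45 = 16965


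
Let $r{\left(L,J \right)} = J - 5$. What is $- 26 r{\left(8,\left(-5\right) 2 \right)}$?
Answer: $390$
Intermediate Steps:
$r{\left(L,J \right)} = -5 + J$ ($r{\left(L,J \right)} = J - 5 = -5 + J$)
$- 26 r{\left(8,\left(-5\right) 2 \right)} = - 26 \left(-5 - 10\right) = \left(-26\right) \left(-15\right) = 390$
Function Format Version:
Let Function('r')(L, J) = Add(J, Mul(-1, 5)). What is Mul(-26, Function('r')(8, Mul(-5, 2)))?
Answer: 390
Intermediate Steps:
Function('r')(L, J) = Add(-5, J) (Function('r')(L, J) = Add(J, -5) = Add(-5, J))
Mul(-26, Function('r')(8, Mul(-5, 2))) = Mul(-26, Add(-5, Mul(-5, 2))) = Mul(-26, Add(-5, -10)) = Mul(-26, -15) = 390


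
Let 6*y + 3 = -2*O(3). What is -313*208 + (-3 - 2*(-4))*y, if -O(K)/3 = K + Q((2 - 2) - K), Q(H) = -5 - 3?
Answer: -130263/2 ≈ -65132.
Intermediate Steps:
Q(H) = -8
O(K) = 24 - 3*K (O(K) = -3*(K - 8) = -3*(-8 + K) = 24 - 3*K)
y = -11/2 (y = -1/2 + (-2*(24 - 3*3))/6 = -1/2 + (-2*(24 - 9))/6 = -1/2 + (-2*15)/6 = -1/2 + (1/6)*(-30) = -1/2 - 5 = -11/2 ≈ -5.5000)
-313*208 + (-3 - 2*(-4))*y = -313*208 + (-3 - 2*(-4))*(-11/2) = -65104 + (-3 + 8)*(-11/2) = -65104 + 5*(-11/2) = -65104 - 55/2 = -130263/2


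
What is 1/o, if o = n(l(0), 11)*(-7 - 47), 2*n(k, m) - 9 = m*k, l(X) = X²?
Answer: -1/243 ≈ -0.0041152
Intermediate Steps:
n(k, m) = 9/2 + k*m/2 (n(k, m) = 9/2 + (m*k)/2 = 9/2 + (k*m)/2 = 9/2 + k*m/2)
o = -243 (o = (9/2 + (½)*0²*11)*(-7 - 47) = (9/2 + (½)*0*11)*(-54) = (9/2 + 0)*(-54) = (9/2)*(-54) = -243)
1/o = 1/(-243) = -1/243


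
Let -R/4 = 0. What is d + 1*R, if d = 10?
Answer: 10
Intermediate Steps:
R = 0 (R = -4*0 = 0)
d + 1*R = 10 + 1*0 = 10 + 0 = 10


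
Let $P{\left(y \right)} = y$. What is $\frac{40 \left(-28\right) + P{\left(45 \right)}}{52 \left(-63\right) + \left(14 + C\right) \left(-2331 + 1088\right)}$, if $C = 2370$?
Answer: $\frac{1075}{2966588} \approx 0.00036237$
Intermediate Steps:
$\frac{40 \left(-28\right) + P{\left(45 \right)}}{52 \left(-63\right) + \left(14 + C\right) \left(-2331 + 1088\right)} = \frac{40 \left(-28\right) + 45}{52 \left(-63\right) + \left(14 + 2370\right) \left(-2331 + 1088\right)} = \frac{-1120 + 45}{-3276 + 2384 \left(-1243\right)} = - \frac{1075}{-3276 - 2963312} = - \frac{1075}{-2966588} = \left(-1075\right) \left(- \frac{1}{2966588}\right) = \frac{1075}{2966588}$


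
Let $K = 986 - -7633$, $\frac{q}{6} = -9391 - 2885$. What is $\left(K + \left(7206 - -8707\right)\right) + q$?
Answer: $-49124$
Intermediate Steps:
$q = -73656$ ($q = 6 \left(-9391 - 2885\right) = 6 \left(-12276\right) = -73656$)
$K = 8619$ ($K = 986 + 7633 = 8619$)
$\left(K + \left(7206 - -8707\right)\right) + q = \left(8619 + \left(7206 - -8707\right)\right) - 73656 = \left(8619 + \left(7206 + 8707\right)\right) - 73656 = \left(8619 + 15913\right) - 73656 = 24532 - 73656 = -49124$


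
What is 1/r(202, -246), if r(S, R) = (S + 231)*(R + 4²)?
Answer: -1/99590 ≈ -1.0041e-5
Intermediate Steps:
r(S, R) = (16 + R)*(231 + S) (r(S, R) = (231 + S)*(R + 16) = (231 + S)*(16 + R) = (16 + R)*(231 + S))
1/r(202, -246) = 1/(3696 + 16*202 + 231*(-246) - 246*202) = 1/(3696 + 3232 - 56826 - 49692) = 1/(-99590) = -1/99590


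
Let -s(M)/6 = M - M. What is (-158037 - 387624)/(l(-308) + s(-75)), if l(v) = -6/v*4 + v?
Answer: 42015897/23710 ≈ 1772.1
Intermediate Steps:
l(v) = v - 24/v (l(v) = -24/v + v = v - 24/v)
s(M) = 0 (s(M) = -6*(M - M) = -6*0 = 0)
(-158037 - 387624)/(l(-308) + s(-75)) = (-158037 - 387624)/((-308 - 24/(-308)) + 0) = -545661/((-308 - 24*(-1/308)) + 0) = -545661/((-308 + 6/77) + 0) = -545661/(-23710/77 + 0) = -545661/(-23710/77) = -545661*(-77/23710) = 42015897/23710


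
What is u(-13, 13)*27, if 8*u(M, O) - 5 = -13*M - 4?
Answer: 2295/4 ≈ 573.75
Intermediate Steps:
u(M, O) = 1/8 - 13*M/8 (u(M, O) = 5/8 + (-13*M - 4)/8 = 5/8 + (-4 - 13*M)/8 = 5/8 + (-1/2 - 13*M/8) = 1/8 - 13*M/8)
u(-13, 13)*27 = (1/8 - 13/8*(-13))*27 = (1/8 + 169/8)*27 = (85/4)*27 = 2295/4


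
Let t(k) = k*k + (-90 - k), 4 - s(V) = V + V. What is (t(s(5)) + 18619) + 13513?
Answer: 32084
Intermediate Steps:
s(V) = 4 - 2*V (s(V) = 4 - (V + V) = 4 - 2*V)
t(k) = -90 + k**2 - k (t(k) = k**2 + (-90 - k) = -90 + k**2 - k)
(t(s(5)) + 18619) + 13513 = ((-90 + (4 - 2*5)**2 - (4 - 2*5)) + 18619) + 13513 = ((-90 + (4 - 10)**2 - (4 - 10)) + 18619) + 13513 = ((-90 + (-6)**2 - 1*(-6)) + 18619) + 13513 = ((-90 + 36 + 6) + 18619) + 13513 = (-48 + 18619) + 13513 = 18571 + 13513 = 32084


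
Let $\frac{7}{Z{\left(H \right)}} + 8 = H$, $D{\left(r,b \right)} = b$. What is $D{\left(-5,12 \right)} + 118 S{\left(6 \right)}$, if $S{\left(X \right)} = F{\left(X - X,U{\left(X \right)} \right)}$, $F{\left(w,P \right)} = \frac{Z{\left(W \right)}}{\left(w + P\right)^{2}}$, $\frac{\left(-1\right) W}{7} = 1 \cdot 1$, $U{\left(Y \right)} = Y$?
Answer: $\frac{2827}{270} \approx 10.47$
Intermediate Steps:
$W = -7$ ($W = - 7 \cdot 1 \cdot 1 = \left(-7\right) 1 = -7$)
$Z{\left(H \right)} = \frac{7}{-8 + H}$
$F{\left(w,P \right)} = - \frac{7}{15 \left(P + w\right)^{2}}$ ($F{\left(w,P \right)} = \frac{7 \frac{1}{-8 - 7}}{\left(w + P\right)^{2}} = \frac{7 \frac{1}{-15}}{\left(P + w\right)^{2}} = \frac{7 \left(- \frac{1}{15}\right)}{\left(P + w\right)^{2}} = - \frac{7}{15 \left(P + w\right)^{2}}$)
$S{\left(X \right)} = - \frac{7}{15 X^{2}}$ ($S{\left(X \right)} = - \frac{7}{15 \left(X + \left(X - X\right)\right)^{2}} = - \frac{7}{15 \left(X + 0\right)^{2}} = - \frac{7}{15 X^{2}}$)
$D{\left(-5,12 \right)} + 118 S{\left(6 \right)} = 12 + 118 \left(- \frac{7}{15 \cdot 36}\right) = 12 + 118 \left(\left(- \frac{7}{15}\right) \frac{1}{36}\right) = 12 + 118 \left(- \frac{7}{540}\right) = 12 - \frac{413}{270} = \frac{2827}{270}$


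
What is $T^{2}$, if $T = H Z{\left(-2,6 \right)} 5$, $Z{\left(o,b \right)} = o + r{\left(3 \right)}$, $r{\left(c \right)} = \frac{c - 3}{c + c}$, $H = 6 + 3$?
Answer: $8100$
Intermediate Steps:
$H = 9$
$r{\left(c \right)} = \frac{-3 + c}{2 c}$
$Z{\left(o,b \right)} = o$ ($Z{\left(o,b \right)} = o + \frac{-3 + 3}{2 \cdot 3} = o + \frac{1}{2} \cdot \frac{1}{3} \cdot 0 = o + 0 = o$)
$T = -90$ ($T = 9 \left(-2\right) 5 = \left(-18\right) 5 = -90$)
$T^{2} = \left(-90\right)^{2} = 8100$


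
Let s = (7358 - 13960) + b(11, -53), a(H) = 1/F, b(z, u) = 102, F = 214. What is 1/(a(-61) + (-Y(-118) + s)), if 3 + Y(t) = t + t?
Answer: -214/1339853 ≈ -0.00015972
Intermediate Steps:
Y(t) = -3 + 2*t (Y(t) = -3 + (t + t) = -3 + 2*t)
a(H) = 1/214
s = -6500 (s = (7358 - 13960) + 102 = -6602 + 102 = -6500)
1/(a(-61) + (-Y(-118) + s)) = 1/(1/214 + (-(-3 + 2*(-118)) - 6500)) = 1/(1/214 + (-(-3 - 236) - 6500)) = 1/(1/214 + (-1*(-239) - 6500)) = 1/(1/214 + (239 - 6500)) = 1/(1/214 - 6261) = 1/(-1339853/214) = -214/1339853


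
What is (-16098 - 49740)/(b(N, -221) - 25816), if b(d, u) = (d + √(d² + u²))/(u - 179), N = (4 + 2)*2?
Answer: 90649375100800/35544928248253 - 8778400*√48985/35544928248253 ≈ 2.5502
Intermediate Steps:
N = 12 (N = 6*2 = 12)
b(d, u) = (d + √(d² + u²))/(-179 + u)
(-16098 - 49740)/(b(N, -221) - 25816) = (-16098 - 49740)/((12 + √(12² + (-221)²))/(-179 - 221) - 25816) = -65838/((12 + √(144 + 48841))/(-400) - 25816) = -65838/(-(12 + √48985)/400 - 25816) = -65838/((-3/100 - √48985/400) - 25816) = -65838/(-2581603/100 - √48985/400)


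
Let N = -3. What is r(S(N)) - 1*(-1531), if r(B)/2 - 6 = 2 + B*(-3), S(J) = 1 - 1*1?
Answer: 1547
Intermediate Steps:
S(J) = 0 (S(J) = 1 - 1 = 0)
r(B) = 16 - 6*B (r(B) = 12 + 2*(2 + B*(-3)) = 12 + 2*(2 - 3*B) = 12 + (4 - 6*B) = 16 - 6*B)
r(S(N)) - 1*(-1531) = (16 - 6*0) - 1*(-1531) = (16 + 0) + 1531 = 16 + 1531 = 1547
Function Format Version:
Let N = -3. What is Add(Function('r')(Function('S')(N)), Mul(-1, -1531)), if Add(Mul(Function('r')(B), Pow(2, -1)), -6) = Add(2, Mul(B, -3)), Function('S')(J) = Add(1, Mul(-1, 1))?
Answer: 1547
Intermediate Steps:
Function('S')(J) = 0 (Function('S')(J) = Add(1, -1) = 0)
Function('r')(B) = Add(16, Mul(-6, B)) (Function('r')(B) = Add(12, Mul(2, Add(2, Mul(B, -3)))) = Add(12, Mul(2, Add(2, Mul(-3, B)))) = Add(12, Add(4, Mul(-6, B))) = Add(16, Mul(-6, B)))
Add(Function('r')(Function('S')(N)), Mul(-1, -1531)) = Add(Add(16, Mul(-6, 0)), Mul(-1, -1531)) = Add(Add(16, 0), 1531) = Add(16, 1531) = 1547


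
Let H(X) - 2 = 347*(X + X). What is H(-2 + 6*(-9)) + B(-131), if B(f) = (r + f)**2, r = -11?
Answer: -18698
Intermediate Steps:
H(X) = 2 + 694*X (H(X) = 2 + 347*(X + X) = 2 + 347*(2*X) = 2 + 694*X)
B(f) = (-11 + f)**2
H(-2 + 6*(-9)) + B(-131) = (2 + 694*(-2 + 6*(-9))) + (-11 - 131)**2 = (2 + 694*(-2 - 54)) + (-142)**2 = (2 + 694*(-56)) + 20164 = (2 - 38864) + 20164 = -38862 + 20164 = -18698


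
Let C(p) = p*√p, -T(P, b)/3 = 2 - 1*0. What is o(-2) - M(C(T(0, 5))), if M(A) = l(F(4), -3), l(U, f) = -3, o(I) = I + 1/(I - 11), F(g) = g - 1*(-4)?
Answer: 12/13 ≈ 0.92308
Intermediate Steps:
T(P, b) = -6 (T(P, b) = -3*(2 - 1*0) = -3*(2 + 0) = -3*2 = -6)
C(p) = p^(3/2)
F(g) = 4 + g (F(g) = g + 4 = 4 + g)
o(I) = I + 1/(-11 + I)
M(A) = -3
o(-2) - M(C(T(0, 5))) = (1 + (-2)² - 11*(-2))/(-11 - 2) - 1*(-3) = (1 + 4 + 22)/(-13) + 3 = -1/13*27 + 3 = -27/13 + 3 = 12/13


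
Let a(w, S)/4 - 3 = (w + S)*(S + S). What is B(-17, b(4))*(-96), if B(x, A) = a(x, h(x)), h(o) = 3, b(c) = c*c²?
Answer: 31104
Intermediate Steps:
b(c) = c³
a(w, S) = 12 + 8*S*(S + w) (a(w, S) = 12 + 4*((w + S)*(S + S)) = 12 + 4*((S + w)*(2*S)) = 12 + 4*(2*S*(S + w)) = 12 + 8*S*(S + w))
B(x, A) = 84 + 24*x (B(x, A) = 12 + 8*3² + 8*3*x = 12 + 8*9 + 24*x = 12 + 72 + 24*x = 84 + 24*x)
B(-17, b(4))*(-96) = (84 + 24*(-17))*(-96) = (84 - 408)*(-96) = -324*(-96) = 31104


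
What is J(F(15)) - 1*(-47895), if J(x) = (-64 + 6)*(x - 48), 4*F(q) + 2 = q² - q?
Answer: 47663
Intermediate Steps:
F(q) = -½ - q/4 + q²/4 (F(q) = -½ + (q² - q)/4 = -½ + (-q/4 + q²/4) = -½ - q/4 + q²/4)
J(x) = 2784 - 58*x (J(x) = -58*(-48 + x) = 2784 - 58*x)
J(F(15)) - 1*(-47895) = (2784 - 58*(-½ - ¼*15 + (¼)*15²)) - 1*(-47895) = (2784 - 58*(-½ - 15/4 + (¼)*225)) + 47895 = (2784 - 58*(-½ - 15/4 + 225/4)) + 47895 = (2784 - 58*52) + 47895 = (2784 - 3016) + 47895 = -232 + 47895 = 47663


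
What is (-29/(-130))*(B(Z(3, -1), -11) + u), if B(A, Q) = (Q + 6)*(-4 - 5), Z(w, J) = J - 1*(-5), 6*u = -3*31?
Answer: 1711/260 ≈ 6.5808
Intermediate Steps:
u = -31/2 (u = (-3*31)/6 = (1/6)*(-93) = -31/2 ≈ -15.500)
Z(w, J) = 5 + J (Z(w, J) = J + 5 = 5 + J)
B(A, Q) = -54 - 9*Q (B(A, Q) = (6 + Q)*(-9) = -54 - 9*Q)
(-29/(-130))*(B(Z(3, -1), -11) + u) = (-29/(-130))*((-54 - 9*(-11)) - 31/2) = (-29*(-1/130))*((-54 + 99) - 31/2) = 29*(45 - 31/2)/130 = (29/130)*(59/2) = 1711/260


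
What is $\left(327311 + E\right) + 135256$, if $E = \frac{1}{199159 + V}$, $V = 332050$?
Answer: $\frac{245719753504}{531209} \approx 4.6257 \cdot 10^{5}$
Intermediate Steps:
$E = \frac{1}{531209}$ ($E = \frac{1}{199159 + 332050} = \frac{1}{531209} \approx 1.8825 \cdot 10^{-6}$)
$\left(327311 + E\right) + 135256 = \left(327311 + \frac{1}{531209}\right) + 135256 = \frac{173870549000}{531209} + 135256 = \frac{245719753504}{531209}$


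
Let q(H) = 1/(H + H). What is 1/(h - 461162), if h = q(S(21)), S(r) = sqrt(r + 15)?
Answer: -12/5533943 ≈ -2.1684e-6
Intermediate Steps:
S(r) = sqrt(15 + r)
q(H) = 1/(2*H)
h = 1/12 (h = 1/(2*(sqrt(15 + 21))) = 1/(2*(sqrt(36))) = (1/2)/6 = (1/2)*(1/6) = 1/12 ≈ 0.083333)
1/(h - 461162) = 1/(1/12 - 461162) = 1/(-5533943/12) = -12/5533943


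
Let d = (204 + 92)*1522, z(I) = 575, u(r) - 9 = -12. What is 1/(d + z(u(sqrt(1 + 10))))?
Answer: 1/451087 ≈ 2.2169e-6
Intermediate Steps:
u(r) = -3 (u(r) = 9 - 12 = -3)
d = 450512 (d = 296*1522 = 450512)
1/(d + z(u(sqrt(1 + 10)))) = 1/(450512 + 575) = 1/451087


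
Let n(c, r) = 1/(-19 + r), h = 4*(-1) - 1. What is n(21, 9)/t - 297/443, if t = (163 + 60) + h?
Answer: -647903/965740 ≈ -0.67089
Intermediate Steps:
h = -5 (h = -4 - 1 = -5)
t = 218 (t = (163 + 60) - 5 = 223 - 5 = 218)
n(21, 9)/t - 297/443 = 1/((-19 + 9)*218) - 297/443 = (1/218)/(-10) - 297*1/443 = -⅒*1/218 - 297/443 = -1/2180 - 297/443 = -647903/965740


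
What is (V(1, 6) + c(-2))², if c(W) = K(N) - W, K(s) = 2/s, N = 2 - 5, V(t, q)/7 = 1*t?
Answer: 625/9 ≈ 69.444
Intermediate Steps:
V(t, q) = 7*t (V(t, q) = 7*(1*t) = 7*t)
N = -3
c(W) = -⅔ - W (c(W) = 2/(-3) - W = 2*(-⅓) - W = -⅔ - W)
(V(1, 6) + c(-2))² = (7*1 + (-⅔ - 1*(-2)))² = (7 + (-⅔ + 2))² = (7 + 4/3)² = (25/3)² = 625/9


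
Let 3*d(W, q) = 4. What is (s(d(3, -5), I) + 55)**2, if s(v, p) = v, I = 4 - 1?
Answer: 28561/9 ≈ 3173.4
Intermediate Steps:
d(W, q) = 4/3 (d(W, q) = (1/3)*4 = 4/3)
I = 3
(s(d(3, -5), I) + 55)**2 = (4/3 + 55)**2 = (169/3)**2 = 28561/9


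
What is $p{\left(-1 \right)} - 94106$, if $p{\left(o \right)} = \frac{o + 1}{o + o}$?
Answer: $-94106$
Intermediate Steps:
$p{\left(o \right)} = \frac{1 + o}{2 o}$
$p{\left(-1 \right)} - 94106 = \frac{1 - 1}{2 \left(-1\right)} - 94106 = \frac{1}{2} \left(-1\right) 0 - 94106 = 0 - 94106 = -94106$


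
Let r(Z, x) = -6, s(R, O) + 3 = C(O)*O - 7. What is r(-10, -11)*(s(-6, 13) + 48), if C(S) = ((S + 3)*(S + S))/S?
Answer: -2724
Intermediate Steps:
C(S) = 6 + 2*S (C(S) = ((3 + S)*(2*S))/S = (2*S*(3 + S))/S = 6 + 2*S)
s(R, O) = -10 + O*(6 + 2*O) (s(R, O) = -3 + ((6 + 2*O)*O - 7) = -3 + (O*(6 + 2*O) - 7) = -3 + (-7 + O*(6 + 2*O)) = -10 + O*(6 + 2*O))
r(-10, -11)*(s(-6, 13) + 48) = -6*((-10 + 2*13*(3 + 13)) + 48) = -6*((-10 + 2*13*16) + 48) = -6*((-10 + 416) + 48) = -6*(406 + 48) = -6*454 = -2724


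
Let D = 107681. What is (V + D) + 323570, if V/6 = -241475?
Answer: -1017599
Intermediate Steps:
V = -1448850 (V = 6*(-241475) = -1448850)
(V + D) + 323570 = (-1448850 + 107681) + 323570 = -1341169 + 323570 = -1017599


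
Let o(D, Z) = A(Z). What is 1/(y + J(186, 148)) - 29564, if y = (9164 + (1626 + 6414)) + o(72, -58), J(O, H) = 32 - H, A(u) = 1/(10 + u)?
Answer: -24249072724/820223 ≈ -29564.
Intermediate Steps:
o(D, Z) = 1/(10 + Z)
y = 825791/48 (y = (9164 + (1626 + 6414)) + 1/(10 - 58) = (9164 + 8040) + 1/(-48) = 17204 - 1/48 = 825791/48 ≈ 17204.)
1/(y + J(186, 148)) - 29564 = 1/(825791/48 + (32 - 1*148)) - 29564 = 1/(825791/48 + (32 - 148)) - 29564 = 1/(825791/48 - 116) - 29564 = 1/(820223/48) - 29564 = 48/820223 - 29564 = -24249072724/820223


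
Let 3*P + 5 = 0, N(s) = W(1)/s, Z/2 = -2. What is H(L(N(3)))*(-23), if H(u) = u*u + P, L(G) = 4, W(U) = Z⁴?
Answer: -989/3 ≈ -329.67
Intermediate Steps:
Z = -4 (Z = 2*(-2) = -4)
W(U) = 256 (W(U) = (-4)⁴ = 256)
N(s) = 256/s
P = -5/3 (P = -5/3 + (⅓)*0 = -5/3 + 0 = -5/3 ≈ -1.6667)
H(u) = -5/3 + u² (H(u) = u*u - 5/3 = u² - 5/3 = -5/3 + u²)
H(L(N(3)))*(-23) = (-5/3 + 4²)*(-23) = (-5/3 + 16)*(-23) = (43/3)*(-23) = -989/3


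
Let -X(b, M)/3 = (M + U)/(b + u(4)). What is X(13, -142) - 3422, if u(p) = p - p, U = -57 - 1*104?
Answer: -43577/13 ≈ -3352.1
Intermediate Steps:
U = -161 (U = -57 - 104 = -161)
u(p) = 0
X(b, M) = -3*(-161 + M)/b (X(b, M) = -3*(M - 161)/(b + 0) = -3*(-161 + M)/b)
X(13, -142) - 3422 = 3*(161 - 1*(-142))/13 - 3422 = 3*(1/13)*(161 + 142) - 3422 = 3*(1/13)*303 - 3422 = 909/13 - 3422 = -43577/13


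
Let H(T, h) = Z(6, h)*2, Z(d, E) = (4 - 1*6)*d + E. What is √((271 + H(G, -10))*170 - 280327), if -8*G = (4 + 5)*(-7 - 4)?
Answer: I*√241737 ≈ 491.67*I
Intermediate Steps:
Z(d, E) = E - 2*d (Z(d, E) = (4 - 6)*d + E = -2*d + E = E - 2*d)
G = 99/8 (G = -(4 + 5)*(-7 - 4)/8 = -9*(-11)/8 = -⅛*(-99) = 99/8 ≈ 12.375)
H(T, h) = -24 + 2*h (H(T, h) = (h - 2*6)*2 = (h - 12)*2 = (-12 + h)*2 = -24 + 2*h)
√((271 + H(G, -10))*170 - 280327) = √((271 + (-24 + 2*(-10)))*170 - 280327) = √((271 + (-24 - 20))*170 - 280327) = √((271 - 44)*170 - 280327) = √(227*170 - 280327) = √(38590 - 280327) = √(-241737) = I*√241737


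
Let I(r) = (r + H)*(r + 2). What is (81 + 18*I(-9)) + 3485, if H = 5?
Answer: 4070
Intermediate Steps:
I(r) = (2 + r)*(5 + r) (I(r) = (r + 5)*(r + 2) = (5 + r)*(2 + r) = (2 + r)*(5 + r))
(81 + 18*I(-9)) + 3485 = (81 + 18*(10 + (-9)² + 7*(-9))) + 3485 = (81 + 18*(10 + 81 - 63)) + 3485 = (81 + 18*28) + 3485 = (81 + 504) + 3485 = 585 + 3485 = 4070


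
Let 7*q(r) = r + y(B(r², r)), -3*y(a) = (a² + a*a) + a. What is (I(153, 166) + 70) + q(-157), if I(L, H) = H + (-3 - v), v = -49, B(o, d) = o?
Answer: -405055200/7 ≈ -5.7865e+7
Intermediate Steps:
y(a) = -2*a²/3 - a/3 (y(a) = -((a² + a*a) + a)/3 = -((a² + a²) + a)/3 = -(2*a² + a)/3 = -(a + 2*a²)/3 = -2*a²/3 - a/3)
q(r) = r/7 - r²*(1 + 2*r²)/21 (q(r) = (r - r²*(1 + 2*r²)/3)/7 = r/7 - r²*(1 + 2*r²)/21)
I(L, H) = 46 + H (I(L, H) = H + (-3 - 1*(-49)) = H + (-3 + 49) = H + 46 = 46 + H)
(I(153, 166) + 70) + q(-157) = ((46 + 166) + 70) + (1/21)*(-157)*(3 - 1*(-157) - 2*(-157)³) = (212 + 70) + (1/21)*(-157)*(3 + 157 - 2*(-3869893)) = 282 + (1/21)*(-157)*(3 + 157 + 7739786) = 282 + (1/21)*(-157)*7739946 = 282 - 405057174/7 = -405055200/7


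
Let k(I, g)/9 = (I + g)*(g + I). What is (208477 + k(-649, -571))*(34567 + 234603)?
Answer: 3661809406090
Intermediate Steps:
k(I, g) = 9*(I + g)**2 (k(I, g) = 9*((I + g)*(g + I)) = 9*((I + g)*(I + g)) = 9*(I + g)**2)
(208477 + k(-649, -571))*(34567 + 234603) = (208477 + 9*(-649 - 571)**2)*(34567 + 234603) = (208477 + 9*(-1220)**2)*269170 = (208477 + 9*1488400)*269170 = (208477 + 13395600)*269170 = 13604077*269170 = 3661809406090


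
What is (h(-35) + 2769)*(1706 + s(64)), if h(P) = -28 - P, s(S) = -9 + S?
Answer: 4888536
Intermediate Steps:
(h(-35) + 2769)*(1706 + s(64)) = ((-28 - 1*(-35)) + 2769)*(1706 + (-9 + 64)) = ((-28 + 35) + 2769)*(1706 + 55) = (7 + 2769)*1761 = 2776*1761 = 4888536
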